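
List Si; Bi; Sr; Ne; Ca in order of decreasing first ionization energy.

Ne > Si > Bi > Ca > Sr

Ne is in period 2, group 18; Si is in period 3, group 14; Ca is in period 4, group 2; Sr is in period 5, group 2; Bi is in period 6, group 15.
IE₁ increases left→right with effective nuclear charge and decreases top→bottom as the valence shell moves farther out.
Here both period and group differ, so the two effects have to be weighed against each other.
Ca > Sr: Ca sits above Sr in group 2, so the down-group effect alone puts Ca higher.
Bi > Ca: the two effects oppose for this pair; the across-period effect wins (703 vs 590 kJ/mol).
Si > Bi: the two effects oppose for this pair; the down-group effect wins (786 vs 703 kJ/mol).
Ne > Si: both effects reinforce here, so Ne is clearly the higher of the two.
Approximate values (kJ/mol): Ne 2081, Si 786, Ca 590, Sr 550, Bi 703.
So from highest to lowest: Ne > Si > Bi > Ca > Sr.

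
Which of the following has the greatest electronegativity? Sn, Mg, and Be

Be is in period 2, group 2; Mg is in period 3, group 2; Sn is in period 5, group 14.
Atoms toward the upper right of the periodic table pull bonding electrons most strongly.
Here both period and group differ, so the two effects have to be weighed against each other.
Be > Mg: they share group 2; the group trend gives Be the larger value.
Sn > Be: the two effects oppose for this pair; the across-period effect wins (1.96 vs 1.57).
Approximate values (Pauling): Be 1.57, Mg 1.31, Sn 1.96.
The greatest electronegativity among these belongs to Sn.

Sn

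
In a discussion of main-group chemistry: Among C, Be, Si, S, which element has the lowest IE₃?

Si

After 2 electrons have been removed, what remains? C²⁺ still has 2 valence electrons; Be²⁺ is the bare [He] core; Si²⁺ still has 2 valence electrons; S²⁺ still has 4 valence electrons.
Breaking into a closed-shell core is much more expensive than removing a leftover valence electron — Be has the largest IE_3 here.
Valence configurations: C²⁺ [He]2s², Si²⁺ [Ne]3s², S²⁺ [Ne]3s²3p².
Tabulated IE_3 (kJ/mol): C 4620, Be 14849, Si 3232, S 3357.
Hence IE_3: Si < S < C < Be.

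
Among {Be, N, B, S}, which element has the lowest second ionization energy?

Be

After 1 electron has been removed, what remains? Be⁺ still has 1 valence electron; N⁺ still has 4 valence electrons; B⁺ still has 2 valence electrons; S⁺ still has 5 valence electrons.
All are still removing valence electrons, so compare the +1 ions as you would atoms: IE_2 generally rises across a period (higher Z_eff) and falls down a group (larger shell), subject to the usual subshell exceptions.
Valence configurations: Be⁺ [He]2s¹, N⁺ [He]2s²2p², B⁺ [He]2s², S⁺ [Ne]3s²3p³.
Approximate IE_2 values (kJ/mol): Be 1757, N 2856, B 2427, S 2252.
So the second ionization energies run Be < S < B < N.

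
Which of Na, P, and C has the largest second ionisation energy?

Na

After 1 electron has been removed, what remains? Na⁺ is the bare [Ne] core; P⁺ still has 4 valence electrons; C⁺ still has 3 valence electrons.
Breaking into a closed-shell core is much more expensive than removing a leftover valence electron — Na has the largest IE_2 here.
Valence configurations: P⁺ [Ne]3s²3p², C⁺ [He]2s²2p¹.
The numbers (kJ/mol): Na 4562, P 1907, C 2353.
Putting it together, IE_2: P < C < Na.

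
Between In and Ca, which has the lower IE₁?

In

Removing the outermost electron gets harder across a period and easier down a group.
A diagonal step moves right (one effect) and down (the opposite effect) at once.
Ca > In: period and group pull opposite ways; the down-group shift dominates (590 vs 558 kJ/mol).
Tabulated first ionization energy (kJ/mol): Ca 590, In 558.
So In has the lower IE₁ (In < Ca).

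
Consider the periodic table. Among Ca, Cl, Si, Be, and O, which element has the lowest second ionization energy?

Ca

Consider each +1 ion: Ca⁺ still has 1 valence electron; Cl⁺ still has 6 valence electrons; Si⁺ still has 3 valence electrons; Be⁺ still has 1 valence electron; O⁺ still has 5 valence electrons.
All are still removing valence electrons, so compare the +1 ions as you would atoms: IE_2 generally rises across a period (higher Z_eff) and falls down a group (larger shell), subject to the usual subshell exceptions.
Valence configurations: Ca⁺ [Ar]4s¹, Cl⁺ [Ne]3s²3p⁴, Si⁺ [Ne]3s²3p¹, Be⁺ [He]2s¹, O⁺ [He]2s²2p³.
The numbers (kJ/mol): Ca 1145, Cl 2298, Si 1577, Be 1757, O 3388.
Putting it together, IE_2: Ca < Si < Be < Cl < O.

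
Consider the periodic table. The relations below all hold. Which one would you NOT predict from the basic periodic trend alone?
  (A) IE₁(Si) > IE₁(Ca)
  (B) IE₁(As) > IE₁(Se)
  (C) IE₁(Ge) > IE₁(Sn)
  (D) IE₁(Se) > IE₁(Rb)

(B)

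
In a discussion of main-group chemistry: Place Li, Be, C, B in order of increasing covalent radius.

C < B < Be < Li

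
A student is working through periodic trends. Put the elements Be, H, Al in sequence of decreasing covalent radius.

H is in period 1, group 1; Be is in period 2, group 2; Al is in period 3, group 13.
Radius decreases left→right (rising Z_eff, same n) and increases top→bottom (higher n).
These sit on a diagonal, where the across-period and down-group effects partly cancel.
Be > H: the two effects oppose for this pair; the down-group effect wins (102 vs 32 pm).
Al > Be: the two effects oppose for this pair; the down-group effect wins (126 vs 102 pm).
For reference (pm): H 32, Be 102, Al 126.
So from largest to smallest: Al > Be > H.

Al > Be > H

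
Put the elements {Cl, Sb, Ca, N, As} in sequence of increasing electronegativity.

Ca < Sb < As < N < Cl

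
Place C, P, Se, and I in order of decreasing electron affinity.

I, Se, C, P

C is in period 2, group 14; P is in period 3, group 15; Se is in period 4, group 16; I is in period 5, group 17.
Adding an electron releases more energy for atoms nearer the top right (short of the noble gases).
These sit on a diagonal, where the across-period and down-group effects partly cancel.
C > P: the two effects oppose for this pair; the down-group effect wins (122 vs 72 kJ/mol).
Se > C: period and group pull opposite ways; the across-period shift dominates (195 vs 122 kJ/mol).
I > Se: period and group pull opposite ways; the across-period shift dominates (295 vs 195 kJ/mol).
Approximate values (kJ/mol): C 122, P 72, Se 195, I 295.
So from highest to lowest: I > Se > C > P.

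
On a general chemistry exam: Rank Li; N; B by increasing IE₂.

B < N < Li

Consider each +1 ion: Li⁺ is the bare [He] core; N⁺ still has 4 valence electrons; B⁺ still has 2 valence electrons.
Pulling an electron out of a noble-gas core costs far more than removing a remaining valence electron, so Li sits at the high end of IE_2.
Valence configurations: N⁺ [He]2s²2p², B⁺ [He]2s².
The numbers (kJ/mol): Li 7298, N 2856, B 2427.
Putting it together, IE_2: B < N < Li.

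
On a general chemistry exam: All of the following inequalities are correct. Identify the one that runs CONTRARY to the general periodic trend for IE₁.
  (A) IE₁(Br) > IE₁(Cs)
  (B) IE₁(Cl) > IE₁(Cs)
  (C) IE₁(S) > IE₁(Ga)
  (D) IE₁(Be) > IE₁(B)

The general trend: IE₁ increases across a period and decreases down a group.
(A) Br (period 4, group 17) vs Cs (period 6, group 1): the stated order agrees with the simple trend.
(B) Cl (period 3, group 17) vs Cs (period 6, group 1): the stated order agrees with the simple trend.
(C) S (period 3, group 16) vs Ga (period 4, group 13): the stated order agrees with the simple trend.
(D) Be (period 2, group 2) vs B (period 2, group 13): the stated order contradicts the simple trend.
The exception is (D): removing B's lone 2p electron is easier than breaking Be's filled 2s².

(D)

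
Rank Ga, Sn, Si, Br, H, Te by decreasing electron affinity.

H is in period 1, group 1; Si is in period 3, group 14; Ga is in period 4, group 13; Br is in period 4, group 17; Sn is in period 5, group 14; Te is in period 5, group 16.
EA tends to increase across a period and decrease down a group, though the pattern is less regular than for IE or radius.
Here both period and group differ, so the two effects have to be weighed against each other.
H > Ga: the two effects oppose for this pair; the down-group effect wins (73 vs 29 kJ/mol).
Sn > H: period and group pull opposite ways; the across-period shift dominates (107 vs 73 kJ/mol).
Si > Sn: they share group 14; the group trend gives Si the larger value.
Te > Si: the two effects oppose for this pair; the across-period effect wins (190 vs 134 kJ/mol).
Br > Te: both effects reinforce here, so Br is clearly the higher of the two.
Tabulated electron affinity (kJ/mol): H 73, Si 134, Ga 29, Br 325, Sn 107, Te 190.
So from highest to lowest: Br > Te > Si > Sn > H > Ga.

Br > Te > Si > Sn > H > Ga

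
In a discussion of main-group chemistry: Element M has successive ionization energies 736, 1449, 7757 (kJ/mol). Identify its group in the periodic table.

Group 2

Look for the largest jump between consecutive ionization energies: IE3/IE2 ≈ 5.4, far larger than any earlier ratio.
That jump marks the point where a core electron is being removed. So the atom has 2 valence electrons.
A main-group element with 2 valence electrons is in group 2.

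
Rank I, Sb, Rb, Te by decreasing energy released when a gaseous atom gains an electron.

I, Te, Sb, Rb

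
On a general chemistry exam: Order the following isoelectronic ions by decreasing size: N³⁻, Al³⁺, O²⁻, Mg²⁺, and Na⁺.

N³⁻ > O²⁻ > Na⁺ > Mg²⁺ > Al³⁺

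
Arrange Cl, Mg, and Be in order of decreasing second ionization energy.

Cl > Be > Mg

Consider each +1 ion: Cl⁺ still has 6 valence electrons; Mg⁺ still has 1 valence electron; Be⁺ still has 1 valence electron.
All are still removing valence electrons, so compare the +1 ions as you would atoms: IE_2 generally rises across a period (higher Z_eff) and falls down a group (larger shell), subject to the usual subshell exceptions.
Valence configurations: Cl⁺ [Ne]3s²3p⁴, Mg⁺ [Ne]3s¹, Be⁺ [He]2s¹.
The numbers (kJ/mol): Cl 2298, Mg 1451, Be 1757.
Putting it together, IE_2: Mg < Be < Cl.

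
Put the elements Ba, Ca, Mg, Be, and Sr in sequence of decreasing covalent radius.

Be is in period 2, group 2; Mg is in period 3, group 2; Ca is in period 4, group 2; Sr is in period 5, group 2; Ba is in period 6, group 2.
Across a period the added protons contract the valence shell; down a group each new principal shell makes the atom larger.
All are in group 2, so atomic radius increases down the group.
So from largest to smallest: Ba > Sr > Ca > Mg > Be.

Ba, Sr, Ca, Mg, Be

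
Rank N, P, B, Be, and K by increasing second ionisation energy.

Be, P, B, N, K

After 1 electron has been removed, what remains? N⁺ still has 4 valence electrons; P⁺ still has 4 valence electrons; B⁺ still has 2 valence electrons; Be⁺ still has 1 valence electron; K⁺ is the bare [Ar] core.
Pulling an electron out of a noble-gas core costs far more than removing a remaining valence electron, so K sits at the high end of IE_2.
Valence configurations: N⁺ [He]2s²2p², P⁺ [Ne]3s²3p², B⁺ [He]2s², Be⁺ [He]2s¹.
The numbers (kJ/mol): N 2856, P 1907, B 2427, Be 1757, K 3052.
Overall IE_2 order: Be < P < B < N < K.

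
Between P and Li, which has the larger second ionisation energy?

Li

Consider each +1 ion: P⁺ still has 4 valence electrons; Li⁺ is the bare [He] core.
Core electrons are held far more tightly than valence electrons, so Li tops the IE_2 order.
Tabulated IE_2 (kJ/mol): P 1907, Li 7298.
Putting it together, IE_2: P < Li.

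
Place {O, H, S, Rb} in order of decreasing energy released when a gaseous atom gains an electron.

S, O, H, Rb

Adding an electron releases more energy for atoms nearer the top right (short of the noble gases).
These span different periods and groups, so the two trends combine.
H > Rb: H sits above Rb in group 1, so the down-group effect alone puts H higher.
O > H: period and group pull opposite ways; the across-period shift dominates (141 vs 73 kJ/mol).
S > O: this pair runs against the simple trend — see the exception note.
Note the exception: S has a higher electron affinity than O, contrary to the simple trend — the compact 2p subshell of O repels the added electron more than S's larger 3p does.
Approximate values (kJ/mol): H 73, O 141, S 200, Rb 47.
So from highest to lowest: S > O > H > Rb.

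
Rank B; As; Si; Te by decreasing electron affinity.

B is in period 2, group 13; Si is in period 3, group 14; As is in period 4, group 15; Te is in period 5, group 16.
Electron affinity generally becomes more exothermic across a period toward the halogens and less exothermic down a group.
These sit on a diagonal, where the across-period and down-group effects partly cancel.
As > B: period and group pull opposite ways; the across-period shift dominates (78 vs 27 kJ/mol).
Si > As: period and group pull opposite ways; the down-group shift dominates (134 vs 78 kJ/mol).
Te > Si: the two effects oppose for this pair; the across-period effect wins (190 vs 134 kJ/mol).
For reference (kJ/mol): B 27, Si 134, As 78, Te 190.
So from highest to lowest: Te > Si > As > B.

Te > Si > As > B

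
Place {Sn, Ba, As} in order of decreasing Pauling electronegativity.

As > Sn > Ba

EN rises left→right (higher Z_eff, smaller atoms) and falls top→bottom (larger, more shielded atoms).
Here both period and group differ, so the two effects have to be weighed against each other.
Sn > Ba: both effects reinforce here, so Sn is clearly the higher of the two.
As > Sn: both effects reinforce here, so As is clearly the higher of the two.
For reference (Pauling): As 2.18, Sn 1.96, Ba 0.89.
So from highest to lowest: As > Sn > Ba.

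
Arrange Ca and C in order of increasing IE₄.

C < Ca

IE_4 is the cost of taking one more electron from the +3 cation: Ca³⁺ is already 1 electron into the core; C³⁺ still has 1 valence electron.
Breaking into a closed-shell core is much more expensive than removing a leftover valence electron — Ca has the largest IE_4 here.
Approximate IE_4 values (kJ/mol): Ca 6491, C 6223.
Overall IE_4 order: C < Ca.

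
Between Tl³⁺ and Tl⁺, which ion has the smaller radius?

Both ions have Z = 81 protons, but Tl³⁺ has lost more electrons, so its remaining electrons feel a larger effective nuclear charge per electron and are pulled in more tightly.
Higher positive charge → smaller ion, so Tl⁺ > Tl³⁺.

Tl³⁺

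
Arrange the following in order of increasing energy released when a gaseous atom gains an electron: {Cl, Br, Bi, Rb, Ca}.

Ca < Rb < Bi < Br < Cl

Cl is in period 3, group 17; Ca is in period 4, group 2; Br is in period 4, group 17; Rb is in period 5, group 1; Bi is in period 6, group 15.
EA tends to increase across a period and decrease down a group, though the pattern is less regular than for IE or radius.
Neither a single period nor a single group — weigh both effects.
Rb > Ca: this pair runs against the simple trend — see the exception note.
Bi > Rb: the two effects oppose for this pair; the across-period effect wins (91 vs 47 kJ/mol).
Br > Bi: relative to Bi, both the across-period and down-group shifts push Br's electron affinity up.
Cl > Br: they share group 17; the group trend gives Cl the larger value.
Note the exception: Rb has a higher electron affinity than Ca, contrary to the simple trend — adding an electron to Ca (ns²) has to open a new, higher-energy np subshell, which is unfavourable.
For reference (kJ/mol): Cl 349, Ca 2, Br 325, Rb 47, Bi 91.
So from lowest to highest: Ca < Rb < Bi < Br < Cl.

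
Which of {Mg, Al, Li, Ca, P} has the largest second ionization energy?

IE_2 is the cost of taking one more electron from the +1 cation: Mg⁺ still has 1 valence electron; Al⁺ still has 2 valence electrons; Li⁺ is the bare [He] core; Ca⁺ still has 1 valence electron; P⁺ still has 4 valence electrons.
Pulling an electron out of a noble-gas core costs far more than removing a remaining valence electron, so Li sits at the high end of IE_2.
Valence configurations: Mg⁺ [Ne]3s¹, Al⁺ [Ne]3s², Ca⁺ [Ar]4s¹, P⁺ [Ne]3s²3p².
Approximate IE_2 values (kJ/mol): Mg 1451, Al 1817, Li 7298, Ca 1145, P 1907.
Hence IE_2: Ca < Mg < Al < P < Li.

Li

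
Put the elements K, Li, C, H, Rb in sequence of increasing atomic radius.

H < C < Li < K < Rb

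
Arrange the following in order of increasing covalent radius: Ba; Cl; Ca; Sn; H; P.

H < Cl < P < Sn < Ca < Ba

H is in period 1, group 1; P is in period 3, group 15; Cl is in period 3, group 17; Ca is in period 4, group 2; Sn is in period 5, group 14; Ba is in period 6, group 2.
Atomic radius shrinks across a period as nuclear charge pulls the same shell inward, and grows down a group as new shells are added.
Here both period and group differ, so the two effects have to be weighed against each other.
Cl > H: the two effects oppose for this pair; the down-group effect wins (99 vs 32 pm).
P > Cl: both are in period 3; the period trend gives P the larger value.
Sn > P: both effects reinforce here, so Sn is clearly the larger of the two.
Ca > Sn: the two effects oppose for this pair; the across-period effect wins (171 vs 140 pm).
Ba > Ca: Ba sits below Ca in group 2, so the down-group effect alone puts Ba larger.
Approximate values (pm): H 32, P 111, Cl 99, Ca 171, Sn 140, Ba 196.
So from smallest to largest: H < Cl < P < Sn < Ca < Ba.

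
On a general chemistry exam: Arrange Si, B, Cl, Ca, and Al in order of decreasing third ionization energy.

IE_3 is the cost of taking one more electron from the +2 cation: Si²⁺ still has 2 valence electrons; B²⁺ still has 1 valence electron; Cl²⁺ still has 5 valence electrons; Ca²⁺ is the bare [Ar] core; Al²⁺ still has 1 valence electron.
Core electrons are held far more tightly than valence electrons, so Ca tops the IE_3 order.
Valence configurations: Si²⁺ [Ne]3s², B²⁺ [He]2s¹, Cl²⁺ [Ne]3s²3p³, Al²⁺ [Ne]3s¹.
The numbers (kJ/mol): Si 3232, B 3660, Cl 3822, Ca 4912, Al 2745.
Putting it together, IE_3: Al < Si < B < Cl < Ca.

Ca, Cl, B, Si, Al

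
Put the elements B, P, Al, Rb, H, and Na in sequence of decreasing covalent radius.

Rb > Na > Al > P > B > H

H is in period 1, group 1; B is in period 2, group 13; Na is in period 3, group 1; Al is in period 3, group 13; P is in period 3, group 15; Rb is in period 5, group 1.
Radius decreases left→right (rising Z_eff, same n) and increases top→bottom (higher n).
These span different periods and groups, so the two trends combine.
B > H: period and group pull opposite ways; the down-group shift dominates (85 vs 32 pm).
P > B: period and group pull opposite ways; the down-group shift dominates (111 vs 85 pm).
Al > P: both are in period 3; the period trend gives Al the larger value.
Na > Al: Na lies to the left of Al in period 3, so the across-period effect alone puts Na larger.
Rb > Na: Rb sits below Na in group 1, so the down-group effect alone puts Rb larger.
Tabulated atomic radius (pm): H 32, B 85, Na 155, Al 126, P 111, Rb 210.
So from largest to smallest: Rb > Na > Al > P > B > H.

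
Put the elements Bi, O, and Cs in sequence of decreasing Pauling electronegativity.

O is in period 2, group 16; Cs is in period 6, group 1; Bi is in period 6, group 15.
Smaller atoms with higher effective nuclear charge are more electronegative.
Here both period and group differ, so the two effects have to be weighed against each other.
Bi > Cs: both are in period 6; the period trend gives Bi the larger value.
O > Bi: relative to Bi, both the across-period and down-group shifts push O's electronegativity up.
Approximate values (Pauling): O 3.44, Cs 0.79, Bi 2.02.
So from highest to lowest: O > Bi > Cs.

O > Bi > Cs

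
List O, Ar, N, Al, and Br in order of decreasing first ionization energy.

N is in period 2, group 15; O is in period 2, group 16; Al is in period 3, group 13; Ar is in period 3, group 18; Br is in period 4, group 17.
IE₁ increases left→right with effective nuclear charge and decreases top→bottom as the valence shell moves farther out.
Here both period and group differ, so the two effects have to be weighed against each other.
Br > Al: the two effects oppose for this pair; the across-period effect wins (1140 vs 578 kJ/mol).
O > Br: the two effects oppose for this pair; the down-group effect wins (1314 vs 1140 kJ/mol).
N > O: this pair runs against the simple trend — see the exception note.
Ar > N: the two effects oppose for this pair; the across-period effect wins (1521 vs 1402 kJ/mol).
Note the exception: N has a higher first ionization energy than O, contrary to the simple trend — pairing an electron in O's 2p⁴ costs repulsion energy, so O ionizes more easily than half-filled N (2p³).
Tabulated first ionization energy (kJ/mol): N 1402, O 1314, Al 578, Ar 1521, Br 1140.
So from highest to lowest: Ar > N > O > Br > Al.

Ar > N > O > Br > Al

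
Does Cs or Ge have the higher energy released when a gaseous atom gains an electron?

Ge

Atoms with high Z_eff and room in the valence shell (especially the halogens) have the most exothermic electron affinities.
Neither a single period nor a single group — weigh both effects.
Ge > Cs: relative to Cs, both the across-period and down-group shifts push Ge's electron affinity up.
For reference (kJ/mol): Ge 119, Cs 46.
So Ge has the higher energy released when a gaseous atom gains an electron (Ge > Cs).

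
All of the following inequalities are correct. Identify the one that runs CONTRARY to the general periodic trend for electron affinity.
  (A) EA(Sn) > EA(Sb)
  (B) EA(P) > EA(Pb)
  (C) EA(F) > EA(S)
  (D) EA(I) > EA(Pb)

(A)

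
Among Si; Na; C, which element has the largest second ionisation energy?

Consider each +1 ion: Si⁺ still has 3 valence electrons; Na⁺ is the bare [Ne] core; C⁺ still has 3 valence electrons.
Breaking into a closed-shell core is much more expensive than removing a leftover valence electron — Na has the largest IE_2 here.
Valence configurations: Si⁺ [Ne]3s²3p¹, C⁺ [He]2s²2p¹.
The numbers (kJ/mol): Si 1577, Na 4562, C 2353.
Hence IE_2: Si < C < Na.

Na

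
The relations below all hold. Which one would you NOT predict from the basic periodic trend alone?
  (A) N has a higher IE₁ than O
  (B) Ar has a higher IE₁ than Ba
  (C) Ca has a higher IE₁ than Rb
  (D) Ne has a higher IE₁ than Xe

The general trend: IE₁ increases across a period and decreases down a group.
(A) N (period 2, group 15) vs O (period 2, group 16): the stated order contradicts the simple trend.
(B) Ar (period 3, group 18) vs Ba (period 6, group 2): the stated order agrees with the simple trend.
(C) Ca (period 4, group 2) vs Rb (period 5, group 1): the stated order agrees with the simple trend.
(D) Ne (period 2, group 18) vs Xe (period 5, group 18): the stated order agrees with the simple trend.
The exception is (A): pairing an electron in O's 2p⁴ costs repulsion energy, so O ionizes more easily than half-filled N (2p³).

(A)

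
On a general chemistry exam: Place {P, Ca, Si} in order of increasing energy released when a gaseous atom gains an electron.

Si is in period 3, group 14; P is in period 3, group 15; Ca is in period 4, group 2.
EA tends to increase across a period and decrease down a group, though the pattern is less regular than for IE or radius.
These span different periods and groups, so the two trends combine.
P > Ca: relative to Ca, both the across-period and down-group shifts push P's electron affinity up.
Si > P: this pair runs against the simple trend — see the exception note.
Note the exception: Si has a higher electron affinity than P, contrary to the simple trend — adding an electron to P's half-filled 3p³ is unfavourable, so Si (3p²) has the more exothermic EA.
For reference (kJ/mol): Si 134, P 72, Ca 2.
So from lowest to highest: Ca < P < Si.

Ca < P < Si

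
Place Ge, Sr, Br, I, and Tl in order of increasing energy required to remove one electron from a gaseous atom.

Sr < Tl < Ge < I < Br

Ge is in period 4, group 14; Br is in period 4, group 17; Sr is in period 5, group 2; I is in period 5, group 17; Tl is in period 6, group 13.
Removing the outermost electron gets harder across a period and easier down a group.
These span different periods and groups, so the two trends combine.
Tl > Sr: period and group pull opposite ways; the across-period shift dominates (589 vs 550 kJ/mol).
Ge > Tl: both effects reinforce here, so Ge is clearly the higher of the two.
I > Ge: period and group pull opposite ways; the across-period shift dominates (1008 vs 762 kJ/mol).
Br > I: they share group 17; the group trend gives Br the larger value.
Approximate values (kJ/mol): Ge 762, Br 1140, Sr 550, I 1008, Tl 589.
So from lowest to highest: Sr < Tl < Ge < I < Br.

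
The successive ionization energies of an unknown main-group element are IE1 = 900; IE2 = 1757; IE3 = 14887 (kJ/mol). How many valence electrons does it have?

Look for the largest jump between consecutive ionization energies: IE3/IE2 ≈ 8.5, far larger than any earlier ratio.
That jump marks the point where a core electron is being removed. So the atom has 2 valence electrons.

2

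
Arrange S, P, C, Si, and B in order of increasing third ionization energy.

P, Si, S, B, C

The third ionization energy removes an electron from the +2 ion. For each element: S²⁺ still has 4 valence electrons; P²⁺ still has 3 valence electrons; C²⁺ still has 2 valence electrons; Si²⁺ still has 2 valence electrons; B²⁺ still has 1 valence electron.
All are still removing valence electrons, so compare the +2 ions as you would atoms: IE_3 generally rises across a period (higher Z_eff) and falls down a group (larger shell), subject to the usual subshell exceptions.
Valence configurations: S²⁺ [Ne]3s²3p², P²⁺ [Ne]3s²3p¹, C²⁺ [He]2s², Si²⁺ [Ne]3s², B²⁺ [He]2s¹.
P²⁺ loses a lone 3p electron whereas Si²⁺ must break into a filled 3s² pair, so IE_3(Si) > IE_3(P) even though P has the higher nuclear charge.
Approximate IE_3 values (kJ/mol): S 3357, P 2914, C 4620, Si 3232, B 3660.
Overall IE_3 order: P < Si < S < B < C.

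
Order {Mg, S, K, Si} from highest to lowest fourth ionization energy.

Mg, K, S, Si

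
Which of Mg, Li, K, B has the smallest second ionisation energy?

After 1 electron has been removed, what remains? Mg⁺ still has 1 valence electron; Li⁺ is the bare [He] core; K⁺ is the bare [Ar] core; B⁺ still has 2 valence electrons.
Core electrons are held far more tightly than valence electrons, so K and Li top the IE_2 order.
Valence configurations: Mg⁺ [Ne]3s¹, B⁺ [He]2s².
Approximate IE_2 values (kJ/mol): Mg 1451, Li 7298, K 3052, B 2427.
Putting it together, IE_2: Mg < B < K < Li.

Mg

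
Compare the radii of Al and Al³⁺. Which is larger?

Al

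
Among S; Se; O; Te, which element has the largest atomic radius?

Te

O is in period 2, group 16; S is in period 3, group 16; Se is in period 4, group 16; Te is in period 5, group 16.
Moving right in a period, electrons are added to the same shell under a stronger nuclear pull, so atoms get smaller; moving down, a new shell is opened and atoms get larger.
All are in group 16, so atomic radius increases down the group.
The largest atomic radius among these belongs to Te.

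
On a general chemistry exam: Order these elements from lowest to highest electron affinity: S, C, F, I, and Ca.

Adding an electron releases more energy for atoms nearer the top right (short of the noble gases).
Here both period and group differ, so the two effects have to be weighed against each other.
C > Ca: both effects reinforce here, so C is clearly the higher of the two.
S > C: the two effects oppose for this pair; the across-period effect wins (200 vs 122 kJ/mol).
I > S: period and group pull opposite ways; the across-period shift dominates (295 vs 200 kJ/mol).
F > I: they share group 17; the group trend gives F the larger value.
Tabulated electron affinity (kJ/mol): C 122, F 328, S 200, Ca 2, I 295.
So from lowest to highest: Ca < C < S < I < F.

Ca, C, S, I, F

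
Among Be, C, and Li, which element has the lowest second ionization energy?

After 1 electron has been removed, what remains? Be⁺ still has 1 valence electron; C⁺ still has 3 valence electrons; Li⁺ is the bare [He] core.
Breaking into a closed-shell core is much more expensive than removing a leftover valence electron — Li has the largest IE_2 here.
Valence configurations: Be⁺ [He]2s¹, C⁺ [He]2s²2p¹.
Approximate IE_2 values (kJ/mol): Be 1757, C 2353, Li 7298.
Hence IE_2: Be < C < Li.

Be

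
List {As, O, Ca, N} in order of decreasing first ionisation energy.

N > O > As > Ca

N is in period 2, group 15; O is in period 2, group 16; Ca is in period 4, group 2; As is in period 4, group 15.
Removing the outermost electron gets harder across a period and easier down a group.
Here both period and group differ, so the two effects have to be weighed against each other.
As > Ca: As lies to the right of Ca in period 4, so the across-period effect alone puts As higher.
O > As: both effects reinforce here, so O is clearly the higher of the two.
N > O: this pair runs against the simple trend — see the exception note.
Note the exception: N has a higher first ionization energy than O, contrary to the simple trend — pairing an electron in O's 2p⁴ costs repulsion energy, so O ionizes more easily than half-filled N (2p³).
Approximate values (kJ/mol): N 1402, O 1314, Ca 590, As 947.
So from highest to lowest: N > O > As > Ca.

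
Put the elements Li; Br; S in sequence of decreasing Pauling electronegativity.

Li is in period 2, group 1; S is in period 3, group 16; Br is in period 4, group 17.
Electronegativity increases across a period and decreases down a group, tracking effective nuclear charge and atomic size.
Here both period and group differ, so the two effects have to be weighed against each other.
S > Li: the two effects oppose for this pair; the across-period effect wins (2.58 vs 0.98).
Br > S: the two effects oppose for this pair; the across-period effect wins (2.96 vs 2.58).
Approximate values (Pauling): Li 0.98, S 2.58, Br 2.96.
So from highest to lowest: Br > S > Li.

Br, S, Li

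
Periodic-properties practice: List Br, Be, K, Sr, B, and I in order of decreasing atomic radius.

K > Sr > I > Br > Be > B

Be is in period 2, group 2; B is in period 2, group 13; K is in period 4, group 1; Br is in period 4, group 17; Sr is in period 5, group 2; I is in period 5, group 17.
Moving right in a period, electrons are added to the same shell under a stronger nuclear pull, so atoms get smaller; moving down, a new shell is opened and atoms get larger.
Neither a single period nor a single group — weigh both effects.
Be > B: both are in period 2; the period trend gives Be the larger value.
Br > Be: period and group pull opposite ways; the down-group shift dominates (114 vs 102 pm).
I > Br: I sits below Br in group 17, so the down-group effect alone puts I larger.
Sr > I: Sr lies to the left of I in period 5, so the across-period effect alone puts Sr larger.
K > Sr: period and group pull opposite ways; the across-period shift dominates (196 vs 185 pm).
Tabulated atomic radius (pm): Be 102, B 85, K 196, Br 114, Sr 185, I 133.
So from largest to smallest: K > Sr > I > Br > Be > B.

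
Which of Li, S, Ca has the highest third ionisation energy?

Consider each +2 ion: Li²⁺ is already 1 electron into the core; S²⁺ still has 4 valence electrons; Ca²⁺ is the bare [Ar] core.
Breaking into a closed-shell core is much more expensive than removing a leftover valence electron — Ca and Li have the largest IE_3 here.
Approximate IE_3 values (kJ/mol): Li 11815, S 3357, Ca 4912.
Putting it together, IE_3: S < Ca < Li.

Li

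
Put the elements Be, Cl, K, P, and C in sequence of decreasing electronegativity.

Cl, C, P, Be, K

Be is in period 2, group 2; C is in period 2, group 14; P is in period 3, group 15; Cl is in period 3, group 17; K is in period 4, group 1.
Smaller atoms with higher effective nuclear charge are more electronegative.
These span different periods and groups, so the two trends combine.
Be > K: relative to K, both the across-period and down-group shifts push Be's electronegativity up.
P > Be: period and group pull opposite ways; the across-period shift dominates (2.19 vs 1.57).
C > P: period and group pull opposite ways; the down-group shift dominates (2.55 vs 2.19).
Cl > C: the two effects oppose for this pair; the across-period effect wins (3.16 vs 2.55).
Tabulated electronegativity (Pauling): Be 1.57, C 2.55, P 2.19, Cl 3.16, K 0.82.
So from highest to lowest: Cl > C > P > Be > K.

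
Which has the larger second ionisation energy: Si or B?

B

The second ionization energy removes an electron from the +1 ion. For each element: Si⁺ still has 3 valence electrons; B⁺ still has 2 valence electrons.
All are still removing valence electrons, so compare the +1 ions as you would atoms: IE_2 generally rises across a period (higher Z_eff) and falls down a group (larger shell), subject to the usual subshell exceptions.
Valence configurations: Si⁺ [Ne]3s²3p¹, B⁺ [He]2s².
Tabulated IE_2 (kJ/mol): Si 1577, B 2427.
So the second ionization energies run Si < B.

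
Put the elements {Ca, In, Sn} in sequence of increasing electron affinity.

Ca < In < Sn

Adding an electron releases more energy for atoms nearer the top right (short of the noble gases).
Neither a single period nor a single group — weigh both effects.
In > Ca: period and group pull opposite ways; the across-period shift dominates (29 vs 2 kJ/mol).
Sn > In: Sn lies to the right of In in period 5, so the across-period effect alone puts Sn higher.
For reference (kJ/mol): Ca 2, In 29, Sn 107.
So from lowest to highest: Ca < In < Sn.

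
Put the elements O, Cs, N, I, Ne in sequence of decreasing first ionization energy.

Across a period the outer electron is held more tightly (higher IE₁); down a group it sits in a higher shell, more shielded, and comes off more easily.
Here both period and group differ, so the two effects have to be weighed against each other.
I > Cs: both effects reinforce here, so I is clearly the higher of the two.
O > I: period and group pull opposite ways; the down-group shift dominates (1314 vs 1008 kJ/mol).
N > O: this pair runs against the simple trend — see the exception note.
Ne > N: both are in period 2; the period trend gives Ne the larger value.
Note the exception: N has a higher first ionization energy than O, contrary to the simple trend — pairing an electron in O's 2p⁴ costs repulsion energy, so O ionizes more easily than half-filled N (2p³).
Approximate values (kJ/mol): N 1402, O 1314, Ne 2081, I 1008, Cs 376.
So from highest to lowest: Ne > N > O > I > Cs.

Ne > N > O > I > Cs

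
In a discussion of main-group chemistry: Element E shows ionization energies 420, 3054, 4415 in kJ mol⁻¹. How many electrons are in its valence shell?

Look for the largest jump between consecutive ionization energies: IE2/IE1 ≈ 7.3, far larger than any earlier ratio.
That jump marks the point where a core electron is being removed. So the atom has 1 valence electron.

1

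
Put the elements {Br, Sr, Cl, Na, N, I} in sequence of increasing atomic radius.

N is in period 2, group 15; Na is in period 3, group 1; Cl is in period 3, group 17; Br is in period 4, group 17; Sr is in period 5, group 2; I is in period 5, group 17.
Atomic radius shrinks across a period as nuclear charge pulls the same shell inward, and grows down a group as new shells are added.
Neither a single period nor a single group — weigh both effects.
Cl > N: the two effects oppose for this pair; the down-group effect wins (99 vs 71 pm).
Br > Cl: Br sits below Cl in group 17, so the down-group effect alone puts Br larger.
I > Br: they share group 17; the group trend gives I the larger value.
Na > I: period and group pull opposite ways; the across-period shift dominates (155 vs 133 pm).
Sr > Na: the two effects oppose for this pair; the down-group effect wins (185 vs 155 pm).
Approximate values (pm): N 71, Na 155, Cl 99, Br 114, Sr 185, I 133.
So from smallest to largest: N < Cl < Br < I < Na < Sr.

N, Cl, Br, I, Na, Sr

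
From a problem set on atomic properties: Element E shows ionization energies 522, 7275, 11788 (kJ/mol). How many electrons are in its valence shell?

Look for the largest jump between consecutive ionization energies: IE2/IE1 ≈ 13.9, far larger than any earlier ratio.
That jump marks the point where a core electron is being removed. So the atom has 1 valence electron.

1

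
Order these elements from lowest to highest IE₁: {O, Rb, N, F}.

Rb < O < N < F

N is in period 2, group 15; O is in period 2, group 16; F is in period 2, group 17; Rb is in period 5, group 1.
Across a period the outer electron is held more tightly (higher IE₁); down a group it sits in a higher shell, more shielded, and comes off more easily.
These span different periods and groups, so the two trends combine.
O > Rb: relative to Rb, both the across-period and down-group shifts push O's first ionization energy up.
N > O: this pair runs against the simple trend — see the exception note.
F > N: F lies to the right of N in period 2, so the across-period effect alone puts F higher.
Note the exception: N has a higher first ionization energy than O, contrary to the simple trend — pairing an electron in O's 2p⁴ costs repulsion energy, so O ionizes more easily than half-filled N (2p³).
Approximate values (kJ/mol): N 1402, O 1314, F 1681, Rb 403.
So from lowest to highest: Rb < O < N < F.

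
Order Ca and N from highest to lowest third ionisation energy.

After 2 electrons have been removed, what remains? Ca²⁺ is the bare [Ar] core; N²⁺ still has 3 valence electrons.
Pulling an electron out of a noble-gas core costs far more than removing a remaining valence electron, so Ca sits at the high end of IE_3.
Tabulated IE_3 (kJ/mol): Ca 4912, N 4578.
Hence IE_3: N < Ca.

Ca > N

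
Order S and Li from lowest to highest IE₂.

After 1 electron has been removed, what remains? S⁺ still has 5 valence electrons; Li⁺ is the bare [He] core.
Breaking into a closed-shell core is much more expensive than removing a leftover valence electron — Li has the largest IE_2 here.
Approximate IE_2 values (kJ/mol): S 2252, Li 7298.
Overall IE_2 order: S < Li.

S < Li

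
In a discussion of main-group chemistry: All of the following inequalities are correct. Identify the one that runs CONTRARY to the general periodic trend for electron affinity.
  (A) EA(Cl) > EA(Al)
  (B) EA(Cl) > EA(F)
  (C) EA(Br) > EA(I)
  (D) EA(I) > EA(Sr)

The general trend: electron affinity increases across a period and decreases down a group.
(A) Cl (period 3, group 17) vs Al (period 3, group 13): the stated order agrees with the simple trend.
(B) Cl (period 3, group 17) vs F (period 2, group 17): the stated order contradicts the simple trend.
(C) Br (period 4, group 17) vs I (period 5, group 17): the stated order agrees with the simple trend.
(D) I (period 5, group 17) vs Sr (period 5, group 2): the stated order agrees with the simple trend.
The exception is (B): F's small 2p subshell makes the incoming electron feel strong e⁻–e⁻ repulsion, so Cl actually releases more energy on gaining an electron.

(B)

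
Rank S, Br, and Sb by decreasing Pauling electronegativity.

Br, S, Sb

Smaller atoms with higher effective nuclear charge are more electronegative.
Neither a single period nor a single group — weigh both effects.
S > Sb: relative to Sb, both the across-period and down-group shifts push S's electronegativity up.
Br > S: the two effects oppose for this pair; the across-period effect wins (2.96 vs 2.58).
For reference (Pauling): S 2.58, Br 2.96, Sb 2.05.
So from highest to lowest: Br > S > Sb.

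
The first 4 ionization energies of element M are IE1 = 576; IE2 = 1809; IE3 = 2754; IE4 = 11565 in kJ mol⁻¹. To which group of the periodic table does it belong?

Look for the largest jump between consecutive ionization energies: IE4/IE3 ≈ 4.2, far larger than any earlier ratio.
That jump marks the point where a core electron is being removed. So the atom has 3 valence electrons.
A main-group element with 3 valence electrons is in group 13.

Group 13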